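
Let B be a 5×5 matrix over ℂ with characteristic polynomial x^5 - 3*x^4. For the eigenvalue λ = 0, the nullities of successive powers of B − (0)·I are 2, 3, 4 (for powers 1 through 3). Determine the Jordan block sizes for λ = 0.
Block sizes for λ = 0: [3, 1]

From the dimensions of kernels of powers, the number of Jordan blocks of size at least j is d_j − d_{j−1} where d_j = dim ker(N^j) (with d_0 = 0). Computing the differences gives [2, 1, 1].
The number of blocks of size exactly k is (#blocks of size ≥ k) − (#blocks of size ≥ k + 1), so the partition is: 1 block(s) of size 1, 1 block(s) of size 3.
In nonincreasing order the block sizes are [3, 1].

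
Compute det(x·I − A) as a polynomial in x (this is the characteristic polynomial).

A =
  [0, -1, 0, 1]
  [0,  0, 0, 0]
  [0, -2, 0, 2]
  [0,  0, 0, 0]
x^4

Expanding det(x·I − A) (e.g. by cofactor expansion or by noting that A is similar to its Jordan form J, which has the same characteristic polynomial as A) gives
  χ_A(x) = x^4
which factors as x^4. The eigenvalues (with algebraic multiplicities) are λ = 0 with multiplicity 4.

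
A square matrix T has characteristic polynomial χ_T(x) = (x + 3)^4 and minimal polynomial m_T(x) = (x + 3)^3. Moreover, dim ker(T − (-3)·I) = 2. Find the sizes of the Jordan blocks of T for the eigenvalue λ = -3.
Block sizes for λ = -3: [3, 1]

Step 1 — from the characteristic polynomial, algebraic multiplicity of λ = -3 is 4. From dim ker(T − (-3)·I) = 2, there are exactly 2 Jordan blocks for λ = -3.
Step 2 — from the minimal polynomial, the factor (x + 3)^3 tells us the largest block for λ = -3 has size 3.
Step 3 — with total size 4, 2 blocks, and largest block 3, the block sizes (in nonincreasing order) are [3, 1].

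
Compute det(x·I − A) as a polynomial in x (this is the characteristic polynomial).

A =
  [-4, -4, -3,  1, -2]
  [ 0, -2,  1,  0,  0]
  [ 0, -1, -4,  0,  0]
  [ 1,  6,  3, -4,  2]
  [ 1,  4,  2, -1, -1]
x^5 + 15*x^4 + 90*x^3 + 270*x^2 + 405*x + 243

Expanding det(x·I − A) (e.g. by cofactor expansion or by noting that A is similar to its Jordan form J, which has the same characteristic polynomial as A) gives
  χ_A(x) = x^5 + 15*x^4 + 90*x^3 + 270*x^2 + 405*x + 243
which factors as (x + 3)^5. The eigenvalues (with algebraic multiplicities) are λ = -3 with multiplicity 5.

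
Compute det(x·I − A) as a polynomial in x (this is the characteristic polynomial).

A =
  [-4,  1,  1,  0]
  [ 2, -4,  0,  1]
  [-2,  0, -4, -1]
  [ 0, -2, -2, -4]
x^4 + 16*x^3 + 96*x^2 + 256*x + 256

Expanding det(x·I − A) (e.g. by cofactor expansion or by noting that A is similar to its Jordan form J, which has the same characteristic polynomial as A) gives
  χ_A(x) = x^4 + 16*x^3 + 96*x^2 + 256*x + 256
which factors as (x + 4)^4. The eigenvalues (with algebraic multiplicities) are λ = -4 with multiplicity 4.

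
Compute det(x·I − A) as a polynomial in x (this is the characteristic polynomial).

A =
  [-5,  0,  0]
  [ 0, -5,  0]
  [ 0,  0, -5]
x^3 + 15*x^2 + 75*x + 125

Expanding det(x·I − A) (e.g. by cofactor expansion or by noting that A is similar to its Jordan form J, which has the same characteristic polynomial as A) gives
  χ_A(x) = x^3 + 15*x^2 + 75*x + 125
which factors as (x + 5)^3. The eigenvalues (with algebraic multiplicities) are λ = -5 with multiplicity 3.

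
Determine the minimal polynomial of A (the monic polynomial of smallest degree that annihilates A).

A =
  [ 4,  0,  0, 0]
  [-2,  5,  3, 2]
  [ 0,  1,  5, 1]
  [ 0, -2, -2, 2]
x^3 - 12*x^2 + 48*x - 64

The characteristic polynomial is χ_A(x) = (x - 4)^4, so the eigenvalues are known. The minimal polynomial is
  m_A(x) = Π_λ (x − λ)^{k_λ}
where k_λ is the size of the *largest* Jordan block for λ (equivalently, the smallest k with (A − λI)^k v = 0 for every generalised eigenvector v of λ).

  λ = 4: largest Jordan block has size 3, contributing (x − 4)^3

So m_A(x) = (x - 4)^3 = x^3 - 12*x^2 + 48*x - 64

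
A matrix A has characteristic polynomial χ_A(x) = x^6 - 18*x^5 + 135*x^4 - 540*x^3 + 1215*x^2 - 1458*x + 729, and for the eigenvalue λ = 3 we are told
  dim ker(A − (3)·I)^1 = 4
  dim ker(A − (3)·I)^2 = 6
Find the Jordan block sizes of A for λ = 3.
Block sizes for λ = 3: [2, 2, 1, 1]

From the dimensions of kernels of powers, the number of Jordan blocks of size at least j is d_j − d_{j−1} where d_j = dim ker(N^j) (with d_0 = 0). Computing the differences gives [4, 2].
The number of blocks of size exactly k is (#blocks of size ≥ k) − (#blocks of size ≥ k + 1), so the partition is: 2 block(s) of size 1, 2 block(s) of size 2.
In nonincreasing order the block sizes are [2, 2, 1, 1].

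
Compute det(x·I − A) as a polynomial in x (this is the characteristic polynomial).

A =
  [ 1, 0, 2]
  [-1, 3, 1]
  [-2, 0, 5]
x^3 - 9*x^2 + 27*x - 27

Expanding det(x·I − A) (e.g. by cofactor expansion or by noting that A is similar to its Jordan form J, which has the same characteristic polynomial as A) gives
  χ_A(x) = x^3 - 9*x^2 + 27*x - 27
which factors as (x - 3)^3. The eigenvalues (with algebraic multiplicities) are λ = 3 with multiplicity 3.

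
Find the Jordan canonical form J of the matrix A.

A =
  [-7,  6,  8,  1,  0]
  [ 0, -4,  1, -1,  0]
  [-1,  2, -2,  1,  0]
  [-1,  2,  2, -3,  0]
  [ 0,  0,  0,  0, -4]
J_2(-4) ⊕ J_2(-4) ⊕ J_1(-4)

The characteristic polynomial is
  det(x·I − A) = x^5 + 20*x^4 + 160*x^3 + 640*x^2 + 1280*x + 1024 = (x + 4)^5

Eigenvalues and multiplicities (the geometric multiplicity of λ is n − rank(A − λI), which equals the number of Jordan blocks for λ):
  λ = -4: algebraic multiplicity = 5, geometric multiplicity = 3

Determining the block sizes for each eigenvalue:
  λ = -4: with am = 5 and gm = 3, the partition is not yet determined (e.g. several partitions of 5 into 3 parts exist). Let N = A − (-4)·I. Computing rank(N^1) = 2, rank(N^2) = 0; the number of blocks of size ≥ j is rank(N^{j−1}) − rank(N^j), giving [3, 2]. So we have 2 block(s) of size 2, 1 block(s) of size 1 → block sizes [2, 2, 1]

Assembling the blocks gives a Jordan form
J =
  [-4,  1,  0,  0,  0]
  [ 0, -4,  0,  0,  0]
  [ 0,  0, -4,  1,  0]
  [ 0,  0,  0, -4,  0]
  [ 0,  0,  0,  0, -4]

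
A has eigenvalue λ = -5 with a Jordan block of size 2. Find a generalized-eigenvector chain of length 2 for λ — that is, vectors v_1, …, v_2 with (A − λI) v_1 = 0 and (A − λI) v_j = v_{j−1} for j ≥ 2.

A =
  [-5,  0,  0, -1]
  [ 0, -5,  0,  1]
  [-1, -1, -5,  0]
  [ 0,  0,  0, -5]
A Jordan chain for λ = -5 of length 2:
v_1 = (0, 0, -1, 0)ᵀ
v_2 = (1, 0, 0, 0)ᵀ

Let N = A − (-5)·I. We want v_2 with N^2 v_2 = 0 but N^1 v_2 ≠ 0; then v_{j-1} := N · v_j for j = 2, …, 2.

Pick v_2 = (1, 0, 0, 0)ᵀ.
Then v_1 = N · v_2 = (0, 0, -1, 0)ᵀ.

Sanity check: (A − (-5)·I) v_1 = (0, 0, 0, 0)ᵀ = 0. ✓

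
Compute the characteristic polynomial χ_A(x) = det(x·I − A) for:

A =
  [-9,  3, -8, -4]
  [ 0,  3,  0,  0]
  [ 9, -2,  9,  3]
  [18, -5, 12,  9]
x^4 - 12*x^3 + 54*x^2 - 108*x + 81

Expanding det(x·I − A) (e.g. by cofactor expansion or by noting that A is similar to its Jordan form J, which has the same characteristic polynomial as A) gives
  χ_A(x) = x^4 - 12*x^3 + 54*x^2 - 108*x + 81
which factors as (x - 3)^4. The eigenvalues (with algebraic multiplicities) are λ = 3 with multiplicity 4.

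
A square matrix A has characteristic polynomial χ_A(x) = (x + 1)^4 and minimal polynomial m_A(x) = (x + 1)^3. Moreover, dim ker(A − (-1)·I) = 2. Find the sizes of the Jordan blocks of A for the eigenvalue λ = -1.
Block sizes for λ = -1: [3, 1]

Step 1 — from the characteristic polynomial, algebraic multiplicity of λ = -1 is 4. From dim ker(A − (-1)·I) = 2, there are exactly 2 Jordan blocks for λ = -1.
Step 2 — from the minimal polynomial, the factor (x + 1)^3 tells us the largest block for λ = -1 has size 3.
Step 3 — with total size 4, 2 blocks, and largest block 3, the block sizes (in nonincreasing order) are [3, 1].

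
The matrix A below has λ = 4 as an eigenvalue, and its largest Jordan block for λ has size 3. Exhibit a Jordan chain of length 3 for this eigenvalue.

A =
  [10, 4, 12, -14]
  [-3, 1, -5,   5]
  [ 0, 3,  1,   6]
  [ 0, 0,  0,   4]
A Jordan chain for λ = 4 of length 3:
v_1 = (24, -9, -9, 0)ᵀ
v_2 = (6, -3, 0, 0)ᵀ
v_3 = (1, 0, 0, 0)ᵀ

Let N = A − (4)·I. We want v_3 with N^3 v_3 = 0 but N^2 v_3 ≠ 0; then v_{j-1} := N · v_j for j = 3, …, 2.

Pick v_3 = (1, 0, 0, 0)ᵀ.
Then v_2 = N · v_3 = (6, -3, 0, 0)ᵀ.
Then v_1 = N · v_2 = (24, -9, -9, 0)ᵀ.

Sanity check: (A − (4)·I) v_1 = (0, 0, 0, 0)ᵀ = 0. ✓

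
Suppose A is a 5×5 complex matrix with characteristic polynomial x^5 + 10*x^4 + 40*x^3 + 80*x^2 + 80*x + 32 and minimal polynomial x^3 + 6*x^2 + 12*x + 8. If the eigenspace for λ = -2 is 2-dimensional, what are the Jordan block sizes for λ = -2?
Block sizes for λ = -2: [3, 2]

Step 1 — from the characteristic polynomial, algebraic multiplicity of λ = -2 is 5. From dim ker(A − (-2)·I) = 2, there are exactly 2 Jordan blocks for λ = -2.
Step 2 — from the minimal polynomial, the factor (x + 2)^3 tells us the largest block for λ = -2 has size 3.
Step 3 — with total size 5, 2 blocks, and largest block 3, the block sizes (in nonincreasing order) are [3, 2].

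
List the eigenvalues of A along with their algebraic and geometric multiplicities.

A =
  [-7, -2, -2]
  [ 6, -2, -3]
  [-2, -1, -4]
λ = -5: alg = 2, geom = 1; λ = -3: alg = 1, geom = 1

Step 1 — factor the characteristic polynomial to read off the algebraic multiplicities:
  χ_A(x) = (x + 3)*(x + 5)^2

Step 2 — compute geometric multiplicities via the rank-nullity identity g(λ) = n − rank(A − λI):
  rank(A − (-5)·I) = 2, so dim ker(A − (-5)·I) = n − 2 = 1
  rank(A − (-3)·I) = 2, so dim ker(A − (-3)·I) = n − 2 = 1

Summary:
  λ = -5: algebraic multiplicity = 2, geometric multiplicity = 1
  λ = -3: algebraic multiplicity = 1, geometric multiplicity = 1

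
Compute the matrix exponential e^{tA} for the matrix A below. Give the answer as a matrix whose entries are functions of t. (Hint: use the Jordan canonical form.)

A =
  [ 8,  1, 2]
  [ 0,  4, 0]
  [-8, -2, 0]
e^{tA} =
  [4*t*exp(4*t) + exp(4*t), t*exp(4*t), 2*t*exp(4*t)]
  [0, exp(4*t), 0]
  [-8*t*exp(4*t), -2*t*exp(4*t), -4*t*exp(4*t) + exp(4*t)]

Strategy: write A = P · J · P⁻¹ where J is a Jordan canonical form, so e^{tA} = P · e^{tJ} · P⁻¹, and e^{tJ} can be computed block-by-block.

A has Jordan form
J =
  [4, 1, 0]
  [0, 4, 0]
  [0, 0, 4]
(up to reordering of blocks).

Per-block formulas:
  For a 2×2 Jordan block J_2(4): exp(t · J_2(4)) = e^(4t)·(I + t·N), where N is the 2×2 nilpotent shift.
  For a 1×1 block at λ = 4: exp(t · [4]) = [e^(4t)].

After assembling e^{tJ} and conjugating by P, we get:

e^{tA} =
  [4*t*exp(4*t) + exp(4*t), t*exp(4*t), 2*t*exp(4*t)]
  [0, exp(4*t), 0]
  [-8*t*exp(4*t), -2*t*exp(4*t), -4*t*exp(4*t) + exp(4*t)]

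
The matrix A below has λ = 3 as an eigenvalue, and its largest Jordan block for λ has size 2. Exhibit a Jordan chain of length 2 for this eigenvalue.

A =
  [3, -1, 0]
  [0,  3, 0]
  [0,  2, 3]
A Jordan chain for λ = 3 of length 2:
v_1 = (-1, 0, 2)ᵀ
v_2 = (0, 1, 0)ᵀ

Let N = A − (3)·I. We want v_2 with N^2 v_2 = 0 but N^1 v_2 ≠ 0; then v_{j-1} := N · v_j for j = 2, …, 2.

Pick v_2 = (0, 1, 0)ᵀ.
Then v_1 = N · v_2 = (-1, 0, 2)ᵀ.

Sanity check: (A − (3)·I) v_1 = (0, 0, 0)ᵀ = 0. ✓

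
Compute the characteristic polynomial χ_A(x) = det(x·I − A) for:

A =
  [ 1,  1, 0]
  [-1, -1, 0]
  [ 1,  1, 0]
x^3

Expanding det(x·I − A) (e.g. by cofactor expansion or by noting that A is similar to its Jordan form J, which has the same characteristic polynomial as A) gives
  χ_A(x) = x^3
which factors as x^3. The eigenvalues (with algebraic multiplicities) are λ = 0 with multiplicity 3.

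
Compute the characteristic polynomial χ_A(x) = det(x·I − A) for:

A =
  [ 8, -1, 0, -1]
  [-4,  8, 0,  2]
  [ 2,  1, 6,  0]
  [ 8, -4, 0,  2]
x^4 - 24*x^3 + 216*x^2 - 864*x + 1296

Expanding det(x·I − A) (e.g. by cofactor expansion or by noting that A is similar to its Jordan form J, which has the same characteristic polynomial as A) gives
  χ_A(x) = x^4 - 24*x^3 + 216*x^2 - 864*x + 1296
which factors as (x - 6)^4. The eigenvalues (with algebraic multiplicities) are λ = 6 with multiplicity 4.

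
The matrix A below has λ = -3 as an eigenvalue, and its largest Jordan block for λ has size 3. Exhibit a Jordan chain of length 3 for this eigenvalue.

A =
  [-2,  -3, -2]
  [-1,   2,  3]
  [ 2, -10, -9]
A Jordan chain for λ = -3 of length 3:
v_1 = (2, -2, 4)ᵀ
v_2 = (-3, 5, -10)ᵀ
v_3 = (0, 1, 0)ᵀ

Let N = A − (-3)·I. We want v_3 with N^3 v_3 = 0 but N^2 v_3 ≠ 0; then v_{j-1} := N · v_j for j = 3, …, 2.

Pick v_3 = (0, 1, 0)ᵀ.
Then v_2 = N · v_3 = (-3, 5, -10)ᵀ.
Then v_1 = N · v_2 = (2, -2, 4)ᵀ.

Sanity check: (A − (-3)·I) v_1 = (0, 0, 0)ᵀ = 0. ✓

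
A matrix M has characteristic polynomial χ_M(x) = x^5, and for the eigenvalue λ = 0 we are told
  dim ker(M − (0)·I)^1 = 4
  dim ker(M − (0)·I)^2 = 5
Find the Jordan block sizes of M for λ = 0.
Block sizes for λ = 0: [2, 1, 1, 1]

From the dimensions of kernels of powers, the number of Jordan blocks of size at least j is d_j − d_{j−1} where d_j = dim ker(N^j) (with d_0 = 0). Computing the differences gives [4, 1].
The number of blocks of size exactly k is (#blocks of size ≥ k) − (#blocks of size ≥ k + 1), so the partition is: 3 block(s) of size 1, 1 block(s) of size 2.
In nonincreasing order the block sizes are [2, 1, 1, 1].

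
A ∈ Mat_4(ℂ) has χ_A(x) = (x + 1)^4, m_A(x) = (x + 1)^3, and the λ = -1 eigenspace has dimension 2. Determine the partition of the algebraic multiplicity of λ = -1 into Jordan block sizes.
Block sizes for λ = -1: [3, 1]

Step 1 — from the characteristic polynomial, algebraic multiplicity of λ = -1 is 4. From dim ker(A − (-1)·I) = 2, there are exactly 2 Jordan blocks for λ = -1.
Step 2 — from the minimal polynomial, the factor (x + 1)^3 tells us the largest block for λ = -1 has size 3.
Step 3 — with total size 4, 2 blocks, and largest block 3, the block sizes (in nonincreasing order) are [3, 1].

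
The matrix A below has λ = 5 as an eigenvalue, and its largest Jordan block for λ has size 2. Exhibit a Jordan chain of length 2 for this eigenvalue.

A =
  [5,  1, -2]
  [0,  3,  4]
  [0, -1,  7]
A Jordan chain for λ = 5 of length 2:
v_1 = (1, -2, -1)ᵀ
v_2 = (0, 1, 0)ᵀ

Let N = A − (5)·I. We want v_2 with N^2 v_2 = 0 but N^1 v_2 ≠ 0; then v_{j-1} := N · v_j for j = 2, …, 2.

Pick v_2 = (0, 1, 0)ᵀ.
Then v_1 = N · v_2 = (1, -2, -1)ᵀ.

Sanity check: (A − (5)·I) v_1 = (0, 0, 0)ᵀ = 0. ✓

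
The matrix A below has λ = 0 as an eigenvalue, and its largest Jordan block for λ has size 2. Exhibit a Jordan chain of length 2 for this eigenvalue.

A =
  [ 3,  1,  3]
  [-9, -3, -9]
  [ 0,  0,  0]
A Jordan chain for λ = 0 of length 2:
v_1 = (3, -9, 0)ᵀ
v_2 = (1, 0, 0)ᵀ

Let N = A − (0)·I. We want v_2 with N^2 v_2 = 0 but N^1 v_2 ≠ 0; then v_{j-1} := N · v_j for j = 2, …, 2.

Pick v_2 = (1, 0, 0)ᵀ.
Then v_1 = N · v_2 = (3, -9, 0)ᵀ.

Sanity check: (A − (0)·I) v_1 = (0, 0, 0)ᵀ = 0. ✓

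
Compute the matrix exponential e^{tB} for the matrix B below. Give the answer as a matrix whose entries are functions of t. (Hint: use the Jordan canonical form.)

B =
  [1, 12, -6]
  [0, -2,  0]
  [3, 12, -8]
e^{tB} =
  [2*exp(-2*t) - exp(-5*t), 4*exp(-2*t) - 4*exp(-5*t), -2*exp(-2*t) + 2*exp(-5*t)]
  [0, exp(-2*t), 0]
  [exp(-2*t) - exp(-5*t), 4*exp(-2*t) - 4*exp(-5*t), -exp(-2*t) + 2*exp(-5*t)]

Strategy: write B = P · J · P⁻¹ where J is a Jordan canonical form, so e^{tB} = P · e^{tJ} · P⁻¹, and e^{tJ} can be computed block-by-block.

B has Jordan form
J =
  [-5,  0,  0]
  [ 0, -2,  0]
  [ 0,  0, -2]
(up to reordering of blocks).

Per-block formulas:
  For a 1×1 block at λ = -2: exp(t · [-2]) = [e^(-2t)].
  For a 1×1 block at λ = -5: exp(t · [-5]) = [e^(-5t)].

After assembling e^{tJ} and conjugating by P, we get:

e^{tB} =
  [2*exp(-2*t) - exp(-5*t), 4*exp(-2*t) - 4*exp(-5*t), -2*exp(-2*t) + 2*exp(-5*t)]
  [0, exp(-2*t), 0]
  [exp(-2*t) - exp(-5*t), 4*exp(-2*t) - 4*exp(-5*t), -exp(-2*t) + 2*exp(-5*t)]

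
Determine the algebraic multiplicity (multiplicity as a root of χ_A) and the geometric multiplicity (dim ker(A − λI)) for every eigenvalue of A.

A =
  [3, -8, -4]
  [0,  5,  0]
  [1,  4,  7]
λ = 5: alg = 3, geom = 2

Step 1 — factor the characteristic polynomial to read off the algebraic multiplicities:
  χ_A(x) = (x - 5)^3

Step 2 — compute geometric multiplicities via the rank-nullity identity g(λ) = n − rank(A − λI):
  rank(A − (5)·I) = 1, so dim ker(A − (5)·I) = n − 1 = 2

Summary:
  λ = 5: algebraic multiplicity = 3, geometric multiplicity = 2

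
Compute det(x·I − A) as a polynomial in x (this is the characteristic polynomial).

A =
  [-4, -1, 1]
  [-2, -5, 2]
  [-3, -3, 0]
x^3 + 9*x^2 + 27*x + 27

Expanding det(x·I − A) (e.g. by cofactor expansion or by noting that A is similar to its Jordan form J, which has the same characteristic polynomial as A) gives
  χ_A(x) = x^3 + 9*x^2 + 27*x + 27
which factors as (x + 3)^3. The eigenvalues (with algebraic multiplicities) are λ = -3 with multiplicity 3.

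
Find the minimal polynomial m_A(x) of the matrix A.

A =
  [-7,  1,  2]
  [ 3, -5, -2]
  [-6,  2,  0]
x^2 + 8*x + 16

The characteristic polynomial is χ_A(x) = (x + 4)^3, so the eigenvalues are known. The minimal polynomial is
  m_A(x) = Π_λ (x − λ)^{k_λ}
where k_λ is the size of the *largest* Jordan block for λ (equivalently, the smallest k with (A − λI)^k v = 0 for every generalised eigenvector v of λ).

  λ = -4: largest Jordan block has size 2, contributing (x + 4)^2

So m_A(x) = (x + 4)^2 = x^2 + 8*x + 16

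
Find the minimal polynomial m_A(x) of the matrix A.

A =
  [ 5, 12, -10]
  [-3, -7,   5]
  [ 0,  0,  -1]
x^2 + 2*x + 1

The characteristic polynomial is χ_A(x) = (x + 1)^3, so the eigenvalues are known. The minimal polynomial is
  m_A(x) = Π_λ (x − λ)^{k_λ}
where k_λ is the size of the *largest* Jordan block for λ (equivalently, the smallest k with (A − λI)^k v = 0 for every generalised eigenvector v of λ).

  λ = -1: largest Jordan block has size 2, contributing (x + 1)^2

So m_A(x) = (x + 1)^2 = x^2 + 2*x + 1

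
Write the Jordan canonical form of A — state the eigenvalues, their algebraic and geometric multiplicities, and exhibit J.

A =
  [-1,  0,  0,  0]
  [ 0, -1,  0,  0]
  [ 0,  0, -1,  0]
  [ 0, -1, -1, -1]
J_2(-1) ⊕ J_1(-1) ⊕ J_1(-1)

The characteristic polynomial is
  det(x·I − A) = x^4 + 4*x^3 + 6*x^2 + 4*x + 1 = (x + 1)^4

Eigenvalues and multiplicities (the geometric multiplicity of λ is n − rank(A − λI), which equals the number of Jordan blocks for λ):
  λ = -1: algebraic multiplicity = 4, geometric multiplicity = 3

Determining the block sizes for each eigenvalue:
  λ = -1: 3 blocks summing to 4 forces exactly one block of size 2 and the rest size 1 → block sizes [2, 1, 1]

Assembling the blocks gives a Jordan form
J =
  [-1,  1,  0,  0]
  [ 0, -1,  0,  0]
  [ 0,  0, -1,  0]
  [ 0,  0,  0, -1]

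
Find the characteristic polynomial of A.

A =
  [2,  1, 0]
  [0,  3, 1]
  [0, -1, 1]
x^3 - 6*x^2 + 12*x - 8

Expanding det(x·I − A) (e.g. by cofactor expansion or by noting that A is similar to its Jordan form J, which has the same characteristic polynomial as A) gives
  χ_A(x) = x^3 - 6*x^2 + 12*x - 8
which factors as (x - 2)^3. The eigenvalues (with algebraic multiplicities) are λ = 2 with multiplicity 3.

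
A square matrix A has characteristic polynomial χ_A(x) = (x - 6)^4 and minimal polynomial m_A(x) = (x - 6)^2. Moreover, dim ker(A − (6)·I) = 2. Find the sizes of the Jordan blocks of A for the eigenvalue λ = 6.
Block sizes for λ = 6: [2, 2]

Step 1 — from the characteristic polynomial, algebraic multiplicity of λ = 6 is 4. From dim ker(A − (6)·I) = 2, there are exactly 2 Jordan blocks for λ = 6.
Step 2 — from the minimal polynomial, the factor (x − 6)^2 tells us the largest block for λ = 6 has size 2.
Step 3 — with total size 4, 2 blocks, and largest block 2, the block sizes (in nonincreasing order) are [2, 2].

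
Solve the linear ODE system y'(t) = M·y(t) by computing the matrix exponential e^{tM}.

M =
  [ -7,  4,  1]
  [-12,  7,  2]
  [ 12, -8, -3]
e^{tM} =
  [-6*t*exp(-t) + exp(-t), 4*t*exp(-t), t*exp(-t)]
  [-12*t*exp(-t), 8*t*exp(-t) + exp(-t), 2*t*exp(-t)]
  [12*t*exp(-t), -8*t*exp(-t), -2*t*exp(-t) + exp(-t)]

Strategy: write M = P · J · P⁻¹ where J is a Jordan canonical form, so e^{tM} = P · e^{tJ} · P⁻¹, and e^{tJ} can be computed block-by-block.

M has Jordan form
J =
  [-1,  1,  0]
  [ 0, -1,  0]
  [ 0,  0, -1]
(up to reordering of blocks).

Per-block formulas:
  For a 2×2 Jordan block J_2(-1): exp(t · J_2(-1)) = e^(-1t)·(I + t·N), where N is the 2×2 nilpotent shift.
  For a 1×1 block at λ = -1: exp(t · [-1]) = [e^(-1t)].

After assembling e^{tJ} and conjugating by P, we get:

e^{tM} =
  [-6*t*exp(-t) + exp(-t), 4*t*exp(-t), t*exp(-t)]
  [-12*t*exp(-t), 8*t*exp(-t) + exp(-t), 2*t*exp(-t)]
  [12*t*exp(-t), -8*t*exp(-t), -2*t*exp(-t) + exp(-t)]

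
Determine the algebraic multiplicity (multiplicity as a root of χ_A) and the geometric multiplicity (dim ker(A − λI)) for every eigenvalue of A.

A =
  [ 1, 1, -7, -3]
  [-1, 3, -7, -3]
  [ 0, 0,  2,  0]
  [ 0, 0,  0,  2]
λ = 2: alg = 4, geom = 3

Step 1 — factor the characteristic polynomial to read off the algebraic multiplicities:
  χ_A(x) = (x - 2)^4

Step 2 — compute geometric multiplicities via the rank-nullity identity g(λ) = n − rank(A − λI):
  rank(A − (2)·I) = 1, so dim ker(A − (2)·I) = n − 1 = 3

Summary:
  λ = 2: algebraic multiplicity = 4, geometric multiplicity = 3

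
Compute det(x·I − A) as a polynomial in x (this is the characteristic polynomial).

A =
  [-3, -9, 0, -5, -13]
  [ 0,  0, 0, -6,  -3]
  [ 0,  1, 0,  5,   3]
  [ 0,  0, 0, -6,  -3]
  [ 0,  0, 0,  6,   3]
x^5 + 6*x^4 + 9*x^3

Expanding det(x·I − A) (e.g. by cofactor expansion or by noting that A is similar to its Jordan form J, which has the same characteristic polynomial as A) gives
  χ_A(x) = x^5 + 6*x^4 + 9*x^3
which factors as x^3*(x + 3)^2. The eigenvalues (with algebraic multiplicities) are λ = -3 with multiplicity 2, λ = 0 with multiplicity 3.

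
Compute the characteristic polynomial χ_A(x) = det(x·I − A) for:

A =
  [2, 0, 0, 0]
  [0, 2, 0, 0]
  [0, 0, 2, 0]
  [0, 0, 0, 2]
x^4 - 8*x^3 + 24*x^2 - 32*x + 16

Expanding det(x·I − A) (e.g. by cofactor expansion or by noting that A is similar to its Jordan form J, which has the same characteristic polynomial as A) gives
  χ_A(x) = x^4 - 8*x^3 + 24*x^2 - 32*x + 16
which factors as (x - 2)^4. The eigenvalues (with algebraic multiplicities) are λ = 2 with multiplicity 4.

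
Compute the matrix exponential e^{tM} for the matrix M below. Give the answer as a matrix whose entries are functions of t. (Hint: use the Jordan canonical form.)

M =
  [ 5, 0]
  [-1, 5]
e^{tM} =
  [exp(5*t), 0]
  [-t*exp(5*t), exp(5*t)]

Strategy: write M = P · J · P⁻¹ where J is a Jordan canonical form, so e^{tM} = P · e^{tJ} · P⁻¹, and e^{tJ} can be computed block-by-block.

M has Jordan form
J =
  [5, 1]
  [0, 5]
(up to reordering of blocks).

Per-block formulas:
  For a 2×2 Jordan block J_2(5): exp(t · J_2(5)) = e^(5t)·(I + t·N), where N is the 2×2 nilpotent shift.

After assembling e^{tJ} and conjugating by P, we get:

e^{tM} =
  [exp(5*t), 0]
  [-t*exp(5*t), exp(5*t)]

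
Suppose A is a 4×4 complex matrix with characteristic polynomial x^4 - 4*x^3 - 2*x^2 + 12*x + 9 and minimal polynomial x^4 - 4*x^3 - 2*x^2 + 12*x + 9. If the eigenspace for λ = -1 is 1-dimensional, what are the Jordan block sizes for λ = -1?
Block sizes for λ = -1: [2]

Step 1 — from the characteristic polynomial, algebraic multiplicity of λ = -1 is 2. From dim ker(A − (-1)·I) = 1, there are exactly 1 Jordan blocks for λ = -1.
Step 2 — from the minimal polynomial, the factor (x + 1)^2 tells us the largest block for λ = -1 has size 2.
Step 3 — with total size 2, 1 blocks, and largest block 2, the block sizes (in nonincreasing order) are [2].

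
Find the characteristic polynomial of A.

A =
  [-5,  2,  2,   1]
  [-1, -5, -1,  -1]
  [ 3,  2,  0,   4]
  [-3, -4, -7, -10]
x^4 + 20*x^3 + 150*x^2 + 500*x + 625

Expanding det(x·I − A) (e.g. by cofactor expansion or by noting that A is similar to its Jordan form J, which has the same characteristic polynomial as A) gives
  χ_A(x) = x^4 + 20*x^3 + 150*x^2 + 500*x + 625
which factors as (x + 5)^4. The eigenvalues (with algebraic multiplicities) are λ = -5 with multiplicity 4.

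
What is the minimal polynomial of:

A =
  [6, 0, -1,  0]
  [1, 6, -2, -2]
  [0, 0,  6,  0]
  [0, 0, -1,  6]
x^3 - 18*x^2 + 108*x - 216

The characteristic polynomial is χ_A(x) = (x - 6)^4, so the eigenvalues are known. The minimal polynomial is
  m_A(x) = Π_λ (x − λ)^{k_λ}
where k_λ is the size of the *largest* Jordan block for λ (equivalently, the smallest k with (A − λI)^k v = 0 for every generalised eigenvector v of λ).

  λ = 6: largest Jordan block has size 3, contributing (x − 6)^3

So m_A(x) = (x - 6)^3 = x^3 - 18*x^2 + 108*x - 216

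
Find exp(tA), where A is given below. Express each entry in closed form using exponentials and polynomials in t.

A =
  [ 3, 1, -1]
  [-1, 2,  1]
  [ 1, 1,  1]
e^{tA} =
  [-t^2*exp(2*t)/2 + t*exp(2*t) + exp(2*t), t*exp(2*t), t^2*exp(2*t)/2 - t*exp(2*t)]
  [-t*exp(2*t), exp(2*t), t*exp(2*t)]
  [-t^2*exp(2*t)/2 + t*exp(2*t), t*exp(2*t), t^2*exp(2*t)/2 - t*exp(2*t) + exp(2*t)]

Strategy: write A = P · J · P⁻¹ where J is a Jordan canonical form, so e^{tA} = P · e^{tJ} · P⁻¹, and e^{tJ} can be computed block-by-block.

A has Jordan form
J =
  [2, 1, 0]
  [0, 2, 1]
  [0, 0, 2]
(up to reordering of blocks).

Per-block formulas:
  For a 3×3 Jordan block J_3(2): exp(t · J_3(2)) = e^(2t)·(I + t·N + (t^2/2)·N^2), where N is the 3×3 nilpotent shift.

After assembling e^{tJ} and conjugating by P, we get:

e^{tA} =
  [-t^2*exp(2*t)/2 + t*exp(2*t) + exp(2*t), t*exp(2*t), t^2*exp(2*t)/2 - t*exp(2*t)]
  [-t*exp(2*t), exp(2*t), t*exp(2*t)]
  [-t^2*exp(2*t)/2 + t*exp(2*t), t*exp(2*t), t^2*exp(2*t)/2 - t*exp(2*t) + exp(2*t)]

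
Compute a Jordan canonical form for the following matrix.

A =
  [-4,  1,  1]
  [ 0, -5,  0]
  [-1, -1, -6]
J_2(-5) ⊕ J_1(-5)

The characteristic polynomial is
  det(x·I − A) = x^3 + 15*x^2 + 75*x + 125 = (x + 5)^3

Eigenvalues and multiplicities (the geometric multiplicity of λ is n − rank(A − λI), which equals the number of Jordan blocks for λ):
  λ = -5: algebraic multiplicity = 3, geometric multiplicity = 2

Determining the block sizes for each eigenvalue:
  λ = -5: 2 blocks summing to 3 forces exactly one block of size 2 and the rest size 1 → block sizes [2, 1]

Assembling the blocks gives a Jordan form
J =
  [-5,  1,  0]
  [ 0, -5,  0]
  [ 0,  0, -5]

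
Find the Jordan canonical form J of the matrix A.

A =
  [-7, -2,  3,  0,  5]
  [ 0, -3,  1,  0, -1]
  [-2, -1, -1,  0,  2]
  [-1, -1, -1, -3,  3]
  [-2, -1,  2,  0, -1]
J_3(-3) ⊕ J_2(-3)

The characteristic polynomial is
  det(x·I − A) = x^5 + 15*x^4 + 90*x^3 + 270*x^2 + 405*x + 243 = (x + 3)^5

Eigenvalues and multiplicities (the geometric multiplicity of λ is n − rank(A − λI), which equals the number of Jordan blocks for λ):
  λ = -3: algebraic multiplicity = 5, geometric multiplicity = 2

Determining the block sizes for each eigenvalue:
  λ = -3: with am = 5 and gm = 2, the partition is not yet determined (e.g. several partitions of 5 into 2 parts exist). Let N = A − (-3)·I. Computing rank(N^1) = 3, rank(N^2) = 1, rank(N^3) = 0; the number of blocks of size ≥ j is rank(N^{j−1}) − rank(N^j), giving [2, 2, 1]. So we have 1 block(s) of size 3, 1 block(s) of size 2 → block sizes [3, 2]

Assembling the blocks gives a Jordan form
J =
  [-3,  1,  0,  0,  0]
  [ 0, -3,  1,  0,  0]
  [ 0,  0, -3,  0,  0]
  [ 0,  0,  0, -3,  1]
  [ 0,  0,  0,  0, -3]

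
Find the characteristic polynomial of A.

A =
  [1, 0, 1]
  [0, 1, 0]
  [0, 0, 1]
x^3 - 3*x^2 + 3*x - 1

Expanding det(x·I − A) (e.g. by cofactor expansion or by noting that A is similar to its Jordan form J, which has the same characteristic polynomial as A) gives
  χ_A(x) = x^3 - 3*x^2 + 3*x - 1
which factors as (x - 1)^3. The eigenvalues (with algebraic multiplicities) are λ = 1 with multiplicity 3.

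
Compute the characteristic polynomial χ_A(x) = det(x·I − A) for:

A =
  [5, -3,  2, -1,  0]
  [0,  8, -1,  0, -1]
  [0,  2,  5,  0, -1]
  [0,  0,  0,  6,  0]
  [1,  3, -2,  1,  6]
x^5 - 30*x^4 + 360*x^3 - 2160*x^2 + 6480*x - 7776

Expanding det(x·I − A) (e.g. by cofactor expansion or by noting that A is similar to its Jordan form J, which has the same characteristic polynomial as A) gives
  χ_A(x) = x^5 - 30*x^4 + 360*x^3 - 2160*x^2 + 6480*x - 7776
which factors as (x - 6)^5. The eigenvalues (with algebraic multiplicities) are λ = 6 with multiplicity 5.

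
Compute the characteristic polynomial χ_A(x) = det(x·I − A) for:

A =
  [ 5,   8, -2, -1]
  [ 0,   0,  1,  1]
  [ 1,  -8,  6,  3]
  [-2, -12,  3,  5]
x^4 - 16*x^3 + 96*x^2 - 256*x + 256

Expanding det(x·I − A) (e.g. by cofactor expansion or by noting that A is similar to its Jordan form J, which has the same characteristic polynomial as A) gives
  χ_A(x) = x^4 - 16*x^3 + 96*x^2 - 256*x + 256
which factors as (x - 4)^4. The eigenvalues (with algebraic multiplicities) are λ = 4 with multiplicity 4.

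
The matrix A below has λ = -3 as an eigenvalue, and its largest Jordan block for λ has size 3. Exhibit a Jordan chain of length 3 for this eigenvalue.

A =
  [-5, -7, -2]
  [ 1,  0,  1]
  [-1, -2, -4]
A Jordan chain for λ = -3 of length 3:
v_1 = (-1, 0, 1)ᵀ
v_2 = (-2, 1, -1)ᵀ
v_3 = (1, 0, 0)ᵀ

Let N = A − (-3)·I. We want v_3 with N^3 v_3 = 0 but N^2 v_3 ≠ 0; then v_{j-1} := N · v_j for j = 3, …, 2.

Pick v_3 = (1, 0, 0)ᵀ.
Then v_2 = N · v_3 = (-2, 1, -1)ᵀ.
Then v_1 = N · v_2 = (-1, 0, 1)ᵀ.

Sanity check: (A − (-3)·I) v_1 = (0, 0, 0)ᵀ = 0. ✓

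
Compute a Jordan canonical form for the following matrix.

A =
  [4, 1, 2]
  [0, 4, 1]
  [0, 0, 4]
J_3(4)

The characteristic polynomial is
  det(x·I − A) = x^3 - 12*x^2 + 48*x - 64 = (x - 4)^3

Eigenvalues and multiplicities (the geometric multiplicity of λ is n − rank(A − λI), which equals the number of Jordan blocks for λ):
  λ = 4: algebraic multiplicity = 3, geometric multiplicity = 1

Determining the block sizes for each eigenvalue:
  λ = 4: one block (gm = 1), so the single block has size am = 3 → block sizes [3]

Assembling the blocks gives a Jordan form
J =
  [4, 1, 0]
  [0, 4, 1]
  [0, 0, 4]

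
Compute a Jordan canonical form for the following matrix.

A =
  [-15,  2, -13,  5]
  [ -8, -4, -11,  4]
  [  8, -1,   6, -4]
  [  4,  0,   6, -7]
J_3(-5) ⊕ J_1(-5)

The characteristic polynomial is
  det(x·I − A) = x^4 + 20*x^3 + 150*x^2 + 500*x + 625 = (x + 5)^4

Eigenvalues and multiplicities (the geometric multiplicity of λ is n − rank(A − λI), which equals the number of Jordan blocks for λ):
  λ = -5: algebraic multiplicity = 4, geometric multiplicity = 2

Determining the block sizes for each eigenvalue:
  λ = -5: with am = 4 and gm = 2, the partition is not yet determined (e.g. several partitions of 4 into 2 parts exist). Let N = A − (-5)·I. Computing rank(N^1) = 2, rank(N^2) = 1, rank(N^3) = 0; the number of blocks of size ≥ j is rank(N^{j−1}) − rank(N^j), giving [2, 1, 1]. So we have 1 block(s) of size 3, 1 block(s) of size 1 → block sizes [3, 1]

Assembling the blocks gives a Jordan form
J =
  [-5,  1,  0,  0]
  [ 0, -5,  1,  0]
  [ 0,  0, -5,  0]
  [ 0,  0,  0, -5]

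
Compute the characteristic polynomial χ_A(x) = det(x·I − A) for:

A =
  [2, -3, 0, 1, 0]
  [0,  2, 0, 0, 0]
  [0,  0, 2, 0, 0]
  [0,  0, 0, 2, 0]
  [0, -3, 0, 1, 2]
x^5 - 10*x^4 + 40*x^3 - 80*x^2 + 80*x - 32

Expanding det(x·I − A) (e.g. by cofactor expansion or by noting that A is similar to its Jordan form J, which has the same characteristic polynomial as A) gives
  χ_A(x) = x^5 - 10*x^4 + 40*x^3 - 80*x^2 + 80*x - 32
which factors as (x - 2)^5. The eigenvalues (with algebraic multiplicities) are λ = 2 with multiplicity 5.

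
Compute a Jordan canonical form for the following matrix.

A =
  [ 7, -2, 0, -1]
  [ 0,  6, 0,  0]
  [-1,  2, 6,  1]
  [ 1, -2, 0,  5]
J_2(6) ⊕ J_1(6) ⊕ J_1(6)

The characteristic polynomial is
  det(x·I − A) = x^4 - 24*x^3 + 216*x^2 - 864*x + 1296 = (x - 6)^4

Eigenvalues and multiplicities (the geometric multiplicity of λ is n − rank(A − λI), which equals the number of Jordan blocks for λ):
  λ = 6: algebraic multiplicity = 4, geometric multiplicity = 3

Determining the block sizes for each eigenvalue:
  λ = 6: 3 blocks summing to 4 forces exactly one block of size 2 and the rest size 1 → block sizes [2, 1, 1]

Assembling the blocks gives a Jordan form
J =
  [6, 1, 0, 0]
  [0, 6, 0, 0]
  [0, 0, 6, 0]
  [0, 0, 0, 6]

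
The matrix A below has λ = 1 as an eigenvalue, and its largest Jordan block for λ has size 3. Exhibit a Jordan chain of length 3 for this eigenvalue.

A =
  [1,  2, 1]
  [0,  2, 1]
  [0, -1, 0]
A Jordan chain for λ = 1 of length 3:
v_1 = (1, 0, 0)ᵀ
v_2 = (2, 1, -1)ᵀ
v_3 = (0, 1, 0)ᵀ

Let N = A − (1)·I. We want v_3 with N^3 v_3 = 0 but N^2 v_3 ≠ 0; then v_{j-1} := N · v_j for j = 3, …, 2.

Pick v_3 = (0, 1, 0)ᵀ.
Then v_2 = N · v_3 = (2, 1, -1)ᵀ.
Then v_1 = N · v_2 = (1, 0, 0)ᵀ.

Sanity check: (A − (1)·I) v_1 = (0, 0, 0)ᵀ = 0. ✓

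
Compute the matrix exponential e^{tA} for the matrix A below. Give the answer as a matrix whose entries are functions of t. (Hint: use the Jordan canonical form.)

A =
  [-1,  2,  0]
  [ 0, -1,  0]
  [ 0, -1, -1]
e^{tA} =
  [exp(-t), 2*t*exp(-t), 0]
  [0, exp(-t), 0]
  [0, -t*exp(-t), exp(-t)]

Strategy: write A = P · J · P⁻¹ where J is a Jordan canonical form, so e^{tA} = P · e^{tJ} · P⁻¹, and e^{tJ} can be computed block-by-block.

A has Jordan form
J =
  [-1,  1,  0]
  [ 0, -1,  0]
  [ 0,  0, -1]
(up to reordering of blocks).

Per-block formulas:
  For a 1×1 block at λ = -1: exp(t · [-1]) = [e^(-1t)].
  For a 2×2 Jordan block J_2(-1): exp(t · J_2(-1)) = e^(-1t)·(I + t·N), where N is the 2×2 nilpotent shift.

After assembling e^{tJ} and conjugating by P, we get:

e^{tA} =
  [exp(-t), 2*t*exp(-t), 0]
  [0, exp(-t), 0]
  [0, -t*exp(-t), exp(-t)]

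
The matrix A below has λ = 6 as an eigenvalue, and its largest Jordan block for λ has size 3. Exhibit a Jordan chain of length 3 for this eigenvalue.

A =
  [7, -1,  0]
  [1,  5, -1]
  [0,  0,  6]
A Jordan chain for λ = 6 of length 3:
v_1 = (1, 1, 0)ᵀ
v_2 = (0, -1, 0)ᵀ
v_3 = (0, 0, 1)ᵀ

Let N = A − (6)·I. We want v_3 with N^3 v_3 = 0 but N^2 v_3 ≠ 0; then v_{j-1} := N · v_j for j = 3, …, 2.

Pick v_3 = (0, 0, 1)ᵀ.
Then v_2 = N · v_3 = (0, -1, 0)ᵀ.
Then v_1 = N · v_2 = (1, 1, 0)ᵀ.

Sanity check: (A − (6)·I) v_1 = (0, 0, 0)ᵀ = 0. ✓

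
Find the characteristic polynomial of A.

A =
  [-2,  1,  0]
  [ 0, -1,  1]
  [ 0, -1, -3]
x^3 + 6*x^2 + 12*x + 8

Expanding det(x·I − A) (e.g. by cofactor expansion or by noting that A is similar to its Jordan form J, which has the same characteristic polynomial as A) gives
  χ_A(x) = x^3 + 6*x^2 + 12*x + 8
which factors as (x + 2)^3. The eigenvalues (with algebraic multiplicities) are λ = -2 with multiplicity 3.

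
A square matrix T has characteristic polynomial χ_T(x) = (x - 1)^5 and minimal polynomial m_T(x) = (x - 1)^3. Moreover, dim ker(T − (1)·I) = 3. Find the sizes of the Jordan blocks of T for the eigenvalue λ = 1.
Block sizes for λ = 1: [3, 1, 1]

Step 1 — from the characteristic polynomial, algebraic multiplicity of λ = 1 is 5. From dim ker(T − (1)·I) = 3, there are exactly 3 Jordan blocks for λ = 1.
Step 2 — from the minimal polynomial, the factor (x − 1)^3 tells us the largest block for λ = 1 has size 3.
Step 3 — with total size 5, 3 blocks, and largest block 3, the block sizes (in nonincreasing order) are [3, 1, 1].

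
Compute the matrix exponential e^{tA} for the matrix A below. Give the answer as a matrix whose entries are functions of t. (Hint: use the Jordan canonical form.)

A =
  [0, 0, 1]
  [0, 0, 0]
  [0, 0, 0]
e^{tA} =
  [1, 0, t]
  [0, 1, 0]
  [0, 0, 1]

Strategy: write A = P · J · P⁻¹ where J is a Jordan canonical form, so e^{tA} = P · e^{tJ} · P⁻¹, and e^{tJ} can be computed block-by-block.

A has Jordan form
J =
  [0, 1, 0]
  [0, 0, 0]
  [0, 0, 0]
(up to reordering of blocks).

Per-block formulas:
  For a 1×1 block at λ = 0: exp(t · [0]) = [e^(0t)].
  For a 2×2 Jordan block J_2(0): exp(t · J_2(0)) = e^(0t)·(I + t·N), where N is the 2×2 nilpotent shift.

After assembling e^{tJ} and conjugating by P, we get:

e^{tA} =
  [1, 0, t]
  [0, 1, 0]
  [0, 0, 1]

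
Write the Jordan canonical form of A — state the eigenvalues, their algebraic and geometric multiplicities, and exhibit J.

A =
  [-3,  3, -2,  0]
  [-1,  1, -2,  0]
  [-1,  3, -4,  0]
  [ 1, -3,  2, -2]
J_2(-2) ⊕ J_1(-2) ⊕ J_1(-2)

The characteristic polynomial is
  det(x·I − A) = x^4 + 8*x^3 + 24*x^2 + 32*x + 16 = (x + 2)^4

Eigenvalues and multiplicities (the geometric multiplicity of λ is n − rank(A − λI), which equals the number of Jordan blocks for λ):
  λ = -2: algebraic multiplicity = 4, geometric multiplicity = 3

Determining the block sizes for each eigenvalue:
  λ = -2: 3 blocks summing to 4 forces exactly one block of size 2 and the rest size 1 → block sizes [2, 1, 1]

Assembling the blocks gives a Jordan form
J =
  [-2,  1,  0,  0]
  [ 0, -2,  0,  0]
  [ 0,  0, -2,  0]
  [ 0,  0,  0, -2]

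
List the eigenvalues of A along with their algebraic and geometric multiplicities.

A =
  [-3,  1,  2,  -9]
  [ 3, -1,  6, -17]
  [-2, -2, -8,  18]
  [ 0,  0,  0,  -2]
λ = -4: alg = 3, geom = 2; λ = -2: alg = 1, geom = 1

Step 1 — factor the characteristic polynomial to read off the algebraic multiplicities:
  χ_A(x) = (x + 2)*(x + 4)^3

Step 2 — compute geometric multiplicities via the rank-nullity identity g(λ) = n − rank(A − λI):
  rank(A − (-4)·I) = 2, so dim ker(A − (-4)·I) = n − 2 = 2
  rank(A − (-2)·I) = 3, so dim ker(A − (-2)·I) = n − 3 = 1

Summary:
  λ = -4: algebraic multiplicity = 3, geometric multiplicity = 2
  λ = -2: algebraic multiplicity = 1, geometric multiplicity = 1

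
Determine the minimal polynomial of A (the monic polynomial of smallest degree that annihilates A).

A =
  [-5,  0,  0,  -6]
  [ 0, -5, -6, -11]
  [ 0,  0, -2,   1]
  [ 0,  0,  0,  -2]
x^3 + 9*x^2 + 24*x + 20

The characteristic polynomial is χ_A(x) = (x + 2)^2*(x + 5)^2, so the eigenvalues are known. The minimal polynomial is
  m_A(x) = Π_λ (x − λ)^{k_λ}
where k_λ is the size of the *largest* Jordan block for λ (equivalently, the smallest k with (A − λI)^k v = 0 for every generalised eigenvector v of λ).

  λ = -5: largest Jordan block has size 1, contributing (x + 5)
  λ = -2: largest Jordan block has size 2, contributing (x + 2)^2

So m_A(x) = (x + 2)^2*(x + 5) = x^3 + 9*x^2 + 24*x + 20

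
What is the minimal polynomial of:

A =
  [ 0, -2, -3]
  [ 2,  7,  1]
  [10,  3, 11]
x^3 - 18*x^2 + 108*x - 216

The characteristic polynomial is χ_A(x) = (x - 6)^3, so the eigenvalues are known. The minimal polynomial is
  m_A(x) = Π_λ (x − λ)^{k_λ}
where k_λ is the size of the *largest* Jordan block for λ (equivalently, the smallest k with (A − λI)^k v = 0 for every generalised eigenvector v of λ).

  λ = 6: largest Jordan block has size 3, contributing (x − 6)^3

So m_A(x) = (x - 6)^3 = x^3 - 18*x^2 + 108*x - 216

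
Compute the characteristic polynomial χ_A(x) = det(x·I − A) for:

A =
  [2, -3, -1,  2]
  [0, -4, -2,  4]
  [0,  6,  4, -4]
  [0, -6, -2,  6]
x^4 - 8*x^3 + 24*x^2 - 32*x + 16

Expanding det(x·I − A) (e.g. by cofactor expansion or by noting that A is similar to its Jordan form J, which has the same characteristic polynomial as A) gives
  χ_A(x) = x^4 - 8*x^3 + 24*x^2 - 32*x + 16
which factors as (x - 2)^4. The eigenvalues (with algebraic multiplicities) are λ = 2 with multiplicity 4.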